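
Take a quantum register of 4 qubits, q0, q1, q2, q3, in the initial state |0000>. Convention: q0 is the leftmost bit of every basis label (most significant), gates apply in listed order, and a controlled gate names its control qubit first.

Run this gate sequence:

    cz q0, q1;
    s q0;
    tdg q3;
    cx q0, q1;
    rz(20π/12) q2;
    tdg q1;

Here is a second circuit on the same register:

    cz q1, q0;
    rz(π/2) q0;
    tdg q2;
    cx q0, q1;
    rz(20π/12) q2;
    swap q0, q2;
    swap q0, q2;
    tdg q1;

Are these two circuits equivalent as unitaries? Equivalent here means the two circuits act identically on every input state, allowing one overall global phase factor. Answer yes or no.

No: there is an input state on which the two circuits produce genuinely different outputs (not merely differing by a phase).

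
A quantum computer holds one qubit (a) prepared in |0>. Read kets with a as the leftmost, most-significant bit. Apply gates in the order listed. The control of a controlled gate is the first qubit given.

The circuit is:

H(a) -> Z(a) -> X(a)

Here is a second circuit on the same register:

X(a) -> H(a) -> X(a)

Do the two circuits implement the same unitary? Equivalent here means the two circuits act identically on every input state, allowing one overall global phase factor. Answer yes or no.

Yes: on every input state the two circuits agree up to one overall phase factor.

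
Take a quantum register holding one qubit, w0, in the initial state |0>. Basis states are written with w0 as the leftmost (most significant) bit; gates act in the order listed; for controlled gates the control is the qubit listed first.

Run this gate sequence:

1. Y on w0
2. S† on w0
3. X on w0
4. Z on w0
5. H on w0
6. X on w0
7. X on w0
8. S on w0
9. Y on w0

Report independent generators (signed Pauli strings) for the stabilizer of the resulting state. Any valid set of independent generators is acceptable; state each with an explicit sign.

The stabilizer group can be generated by +Y, among other valid generating sets.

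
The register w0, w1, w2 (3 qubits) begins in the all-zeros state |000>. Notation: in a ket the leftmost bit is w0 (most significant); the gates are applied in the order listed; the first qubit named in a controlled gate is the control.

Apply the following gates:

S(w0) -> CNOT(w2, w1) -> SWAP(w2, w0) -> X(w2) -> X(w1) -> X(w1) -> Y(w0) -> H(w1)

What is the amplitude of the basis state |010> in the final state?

|010> carries amplitude 0 in the final state.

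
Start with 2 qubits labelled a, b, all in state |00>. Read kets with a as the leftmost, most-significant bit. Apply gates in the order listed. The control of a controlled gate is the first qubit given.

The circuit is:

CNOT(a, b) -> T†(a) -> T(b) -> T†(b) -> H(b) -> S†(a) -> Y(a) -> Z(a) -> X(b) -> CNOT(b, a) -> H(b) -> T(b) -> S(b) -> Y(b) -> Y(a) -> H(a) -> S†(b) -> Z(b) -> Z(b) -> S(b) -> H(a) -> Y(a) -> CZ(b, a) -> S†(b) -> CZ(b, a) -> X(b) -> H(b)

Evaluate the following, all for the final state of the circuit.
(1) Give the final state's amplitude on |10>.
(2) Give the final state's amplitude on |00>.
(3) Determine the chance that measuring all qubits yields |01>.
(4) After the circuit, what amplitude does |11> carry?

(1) The final state's coefficient on |10> equals sqrt(2)*(-I - exp(3*I*pi/4))/4. Key observation: the block from step 15 through step 22 cancels to the identity and can be dropped.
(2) The amplitude on |00> is sqrt(2)*(-I + exp(3*I*pi/4))/4.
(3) The probability of measuring |01> is sqrt(2)/8 + 1/4.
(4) The final state's coefficient on |11> equals sqrt(2)*(-I + exp(3*I*pi/4))/4.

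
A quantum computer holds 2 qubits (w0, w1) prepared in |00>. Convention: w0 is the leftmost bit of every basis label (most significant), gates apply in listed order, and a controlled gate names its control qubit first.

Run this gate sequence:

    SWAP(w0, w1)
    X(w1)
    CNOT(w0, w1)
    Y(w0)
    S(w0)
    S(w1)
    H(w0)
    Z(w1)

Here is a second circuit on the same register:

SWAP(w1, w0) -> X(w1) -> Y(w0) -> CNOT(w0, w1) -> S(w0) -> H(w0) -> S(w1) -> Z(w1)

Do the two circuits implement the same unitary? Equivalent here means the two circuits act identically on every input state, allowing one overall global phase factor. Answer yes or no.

No, they are not equivalent — no single phase factor reconciles the two unitaries.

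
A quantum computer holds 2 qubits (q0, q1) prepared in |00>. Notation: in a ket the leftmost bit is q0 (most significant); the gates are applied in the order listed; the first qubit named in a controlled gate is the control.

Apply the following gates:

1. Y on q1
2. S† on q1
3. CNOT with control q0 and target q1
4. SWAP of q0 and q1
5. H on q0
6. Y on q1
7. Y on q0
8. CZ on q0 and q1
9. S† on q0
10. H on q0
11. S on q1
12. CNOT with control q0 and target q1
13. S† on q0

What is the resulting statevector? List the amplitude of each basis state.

The resulting statevector has amplitude 0 on |00>, 1/2 - I/2 on |01>, -1/2 + I/2 on |10>, 0 on |11>.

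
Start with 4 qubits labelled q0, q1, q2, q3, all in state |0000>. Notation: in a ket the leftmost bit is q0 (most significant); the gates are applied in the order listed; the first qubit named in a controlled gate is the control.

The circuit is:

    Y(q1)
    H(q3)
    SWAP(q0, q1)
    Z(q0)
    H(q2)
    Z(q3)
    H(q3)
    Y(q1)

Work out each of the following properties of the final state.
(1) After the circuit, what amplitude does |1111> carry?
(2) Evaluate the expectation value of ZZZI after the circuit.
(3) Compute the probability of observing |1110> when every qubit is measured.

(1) The final state's coefficient on |1111> equals sqrt(2)/2.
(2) The expectation value of ZZZI is 0.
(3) A full measurement returns |1110> with probability 0.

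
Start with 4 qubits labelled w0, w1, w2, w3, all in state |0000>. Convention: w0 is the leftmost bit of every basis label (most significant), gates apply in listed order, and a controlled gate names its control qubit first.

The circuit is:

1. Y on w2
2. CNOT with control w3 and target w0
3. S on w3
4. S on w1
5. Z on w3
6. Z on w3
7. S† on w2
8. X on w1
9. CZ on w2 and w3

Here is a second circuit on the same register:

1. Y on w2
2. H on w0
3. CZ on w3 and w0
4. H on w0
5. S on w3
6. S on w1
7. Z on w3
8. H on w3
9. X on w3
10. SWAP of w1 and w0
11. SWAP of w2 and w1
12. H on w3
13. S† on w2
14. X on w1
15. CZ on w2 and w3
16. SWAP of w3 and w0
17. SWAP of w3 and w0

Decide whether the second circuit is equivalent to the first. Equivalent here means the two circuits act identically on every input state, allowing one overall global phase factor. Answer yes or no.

No, they are not equivalent — no single phase factor reconciles the two unitaries.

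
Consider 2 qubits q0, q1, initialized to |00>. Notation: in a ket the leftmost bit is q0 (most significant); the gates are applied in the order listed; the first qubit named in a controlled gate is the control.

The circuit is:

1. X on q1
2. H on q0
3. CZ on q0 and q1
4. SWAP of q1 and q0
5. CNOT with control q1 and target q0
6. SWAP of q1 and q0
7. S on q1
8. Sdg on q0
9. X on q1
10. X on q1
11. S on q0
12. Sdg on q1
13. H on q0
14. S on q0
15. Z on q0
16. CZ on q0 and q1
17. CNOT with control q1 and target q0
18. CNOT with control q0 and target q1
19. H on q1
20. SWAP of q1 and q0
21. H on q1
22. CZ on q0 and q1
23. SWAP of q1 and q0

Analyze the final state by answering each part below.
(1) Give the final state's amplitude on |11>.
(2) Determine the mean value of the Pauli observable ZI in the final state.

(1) The amplitude on |11> is 1/2 + I/2.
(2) In the final state, ZI has expectation -1.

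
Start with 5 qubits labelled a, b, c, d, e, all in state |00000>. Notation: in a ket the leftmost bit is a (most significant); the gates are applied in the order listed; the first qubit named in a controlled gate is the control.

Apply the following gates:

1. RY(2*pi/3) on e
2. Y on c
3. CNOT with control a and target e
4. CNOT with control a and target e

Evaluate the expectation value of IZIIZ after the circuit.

The expectation value of IZIIZ is -1/2. Key observation: steps 3-4 multiply out to the identity, so the circuit reduces to the remaining gates.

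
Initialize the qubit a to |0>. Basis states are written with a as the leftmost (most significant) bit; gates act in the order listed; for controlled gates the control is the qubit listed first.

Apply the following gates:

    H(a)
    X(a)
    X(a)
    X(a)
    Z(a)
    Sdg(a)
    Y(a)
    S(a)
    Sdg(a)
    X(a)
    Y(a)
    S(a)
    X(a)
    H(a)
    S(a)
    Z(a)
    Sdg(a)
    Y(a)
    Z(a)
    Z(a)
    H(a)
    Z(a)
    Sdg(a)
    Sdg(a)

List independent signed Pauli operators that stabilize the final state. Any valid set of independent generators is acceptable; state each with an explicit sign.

The stabilizer group can be generated by -X, among other valid generating sets.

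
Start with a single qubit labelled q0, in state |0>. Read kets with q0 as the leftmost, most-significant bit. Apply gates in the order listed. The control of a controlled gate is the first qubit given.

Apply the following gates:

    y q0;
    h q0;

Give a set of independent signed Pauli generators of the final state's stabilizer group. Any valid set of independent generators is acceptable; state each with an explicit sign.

The final state is stabilized by the group generated by -X; other independent generating sets are equally valid.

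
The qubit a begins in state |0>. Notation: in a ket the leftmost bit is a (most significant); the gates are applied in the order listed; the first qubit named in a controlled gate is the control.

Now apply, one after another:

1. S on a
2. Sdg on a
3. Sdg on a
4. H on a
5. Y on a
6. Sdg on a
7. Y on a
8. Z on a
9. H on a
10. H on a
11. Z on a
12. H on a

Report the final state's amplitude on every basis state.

After the circuit, the state carries amplitude 1/2 - I/2 on |0>, -1/2 - I/2 on |1>. Key observation: gates 9-10 undo each other exactly, leaving only the rest of the circuit to track.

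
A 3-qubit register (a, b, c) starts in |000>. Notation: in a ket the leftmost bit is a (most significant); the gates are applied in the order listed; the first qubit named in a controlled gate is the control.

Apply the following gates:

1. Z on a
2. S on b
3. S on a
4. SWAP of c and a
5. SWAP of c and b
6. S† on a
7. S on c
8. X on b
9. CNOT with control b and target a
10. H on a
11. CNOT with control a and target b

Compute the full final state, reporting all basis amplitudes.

The final amplitudes are sqrt(2)/2 on |010>, -sqrt(2)/2 on |100>, and 0 on every other basis state.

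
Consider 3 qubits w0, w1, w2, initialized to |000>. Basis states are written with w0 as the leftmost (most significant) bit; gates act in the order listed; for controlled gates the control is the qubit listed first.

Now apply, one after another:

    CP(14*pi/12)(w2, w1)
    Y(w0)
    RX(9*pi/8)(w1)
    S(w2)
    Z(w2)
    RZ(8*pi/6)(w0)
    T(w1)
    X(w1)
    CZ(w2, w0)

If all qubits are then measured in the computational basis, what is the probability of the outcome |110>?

The probability of measuring |110> is cos(7*pi/16)**2.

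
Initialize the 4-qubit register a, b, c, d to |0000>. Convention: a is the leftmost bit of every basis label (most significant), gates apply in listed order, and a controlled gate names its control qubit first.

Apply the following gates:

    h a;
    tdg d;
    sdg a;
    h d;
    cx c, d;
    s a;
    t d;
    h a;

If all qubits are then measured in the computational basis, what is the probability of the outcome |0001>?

The probability of measuring |0001> is 1/2.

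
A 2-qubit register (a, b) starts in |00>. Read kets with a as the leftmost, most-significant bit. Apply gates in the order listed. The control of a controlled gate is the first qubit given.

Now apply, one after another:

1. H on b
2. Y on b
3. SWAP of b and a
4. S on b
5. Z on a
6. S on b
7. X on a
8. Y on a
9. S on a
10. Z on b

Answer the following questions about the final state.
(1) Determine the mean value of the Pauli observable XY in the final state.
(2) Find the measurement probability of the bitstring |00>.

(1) The observable XY averages to 0.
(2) The probability of measuring |00> is 1/2.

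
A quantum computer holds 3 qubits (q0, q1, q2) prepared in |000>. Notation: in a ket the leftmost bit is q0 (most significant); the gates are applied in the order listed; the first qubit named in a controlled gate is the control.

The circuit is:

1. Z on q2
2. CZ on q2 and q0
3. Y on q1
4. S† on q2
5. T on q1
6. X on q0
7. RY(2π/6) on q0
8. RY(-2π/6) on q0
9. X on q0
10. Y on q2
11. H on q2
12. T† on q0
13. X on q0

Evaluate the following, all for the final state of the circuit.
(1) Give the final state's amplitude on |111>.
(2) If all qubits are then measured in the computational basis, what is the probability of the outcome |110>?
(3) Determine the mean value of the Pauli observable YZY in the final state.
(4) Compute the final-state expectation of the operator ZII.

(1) |111> carries amplitude sqrt(2)*exp(I*pi/4)/2 in the final state. Key observation: the block from step 6 through step 9 cancels to the identity and can be dropped.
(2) The probability of measuring |110> is 1/2.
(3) In the final state, YZY has expectation 0.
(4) The observable ZII averages to -1.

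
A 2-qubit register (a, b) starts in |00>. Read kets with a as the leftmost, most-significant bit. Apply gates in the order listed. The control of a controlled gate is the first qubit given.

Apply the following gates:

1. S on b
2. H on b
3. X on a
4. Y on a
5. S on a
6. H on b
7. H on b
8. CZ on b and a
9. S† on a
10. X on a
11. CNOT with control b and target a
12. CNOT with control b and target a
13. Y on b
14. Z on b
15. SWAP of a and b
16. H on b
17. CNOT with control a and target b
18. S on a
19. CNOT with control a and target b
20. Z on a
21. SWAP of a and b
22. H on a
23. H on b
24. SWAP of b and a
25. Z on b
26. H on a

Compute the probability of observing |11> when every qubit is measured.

The probability of measuring |11> is 1/2.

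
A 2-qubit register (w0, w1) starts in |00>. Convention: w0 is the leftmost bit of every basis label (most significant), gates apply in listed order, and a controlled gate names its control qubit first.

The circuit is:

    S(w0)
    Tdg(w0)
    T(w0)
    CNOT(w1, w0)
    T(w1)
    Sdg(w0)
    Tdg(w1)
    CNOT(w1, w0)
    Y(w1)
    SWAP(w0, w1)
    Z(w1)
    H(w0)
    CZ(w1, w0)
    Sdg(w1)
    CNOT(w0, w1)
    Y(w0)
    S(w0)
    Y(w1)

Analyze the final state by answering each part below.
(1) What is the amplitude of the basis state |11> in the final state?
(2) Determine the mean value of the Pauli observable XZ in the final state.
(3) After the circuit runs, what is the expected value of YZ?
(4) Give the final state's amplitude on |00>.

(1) The final state's coefficient on |11> equals sqrt(2)/2.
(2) In the final state, XZ has expectation 0.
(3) The expectation value of YZ is 0.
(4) The amplitude on |00> is sqrt(2)*I/2.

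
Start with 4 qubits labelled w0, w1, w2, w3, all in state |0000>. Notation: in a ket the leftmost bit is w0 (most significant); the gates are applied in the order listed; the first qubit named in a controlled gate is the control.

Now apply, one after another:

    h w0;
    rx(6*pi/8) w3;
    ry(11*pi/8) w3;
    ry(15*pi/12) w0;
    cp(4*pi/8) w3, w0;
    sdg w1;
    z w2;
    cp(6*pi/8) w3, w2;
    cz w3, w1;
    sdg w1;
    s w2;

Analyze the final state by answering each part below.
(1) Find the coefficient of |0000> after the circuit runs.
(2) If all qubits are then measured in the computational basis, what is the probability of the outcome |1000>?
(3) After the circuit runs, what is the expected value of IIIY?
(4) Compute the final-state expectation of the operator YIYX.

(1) The final state's coefficient on |0000> equals -cos(5*pi/16)/4 + sqrt(2)*sqrt(1/2 - sqrt(2)/4)*sqrt(sqrt(2)/4 + 1/2)*cos(5*pi/16)/2 + sqrt(2)*cos(5*pi/16)/4 - sqrt(2)*I*sin(5*pi/16)/4 - I*sin(5*pi/16)/4 - sqrt(2)*I*sqrt(1/2 - sqrt(2)/4)*sqrt(sqrt(2)/4 + 1/2)*sin(5*pi/16)/2.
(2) A full measurement returns |1000> with probability -sqrt(1/2 - sqrt(2)/4)*sqrt(sqrt(2)/4 + 1/2)*sin(5*pi/16)**2/2 - sqrt(2)*sqrt(1/2 - sqrt(2)/4)*sqrt(sqrt(2)/4 + 1/2)*sin(5*pi/16)**2/4 - sqrt(2)*cos(5*pi/16)**2/8 - sqrt(1/2 - sqrt(2)/4)*sqrt(sqrt(2)/4 + 1/2)*cos(5*pi/16)**2/2 + sqrt(2)*sqrt(1/2 - sqrt(2)/4)*sqrt(sqrt(2)/4 + 1/2)*cos(5*pi/16)**2/4 + cos(5*pi/16)**2/4 + sqrt(2)*sin(5*pi/16)**2/8 + sin(5*pi/16)**2/4.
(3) In the final state, IIIY has expectation -sqrt(1/2 - sqrt(2)/4)*sqrt(sqrt(2)/4 + 1/2)*sin(5*pi/16)**2 - sqrt(2)*sqrt(1/2 - sqrt(2)/4)*sqrt(sqrt(2)/4 + 1/2)*sin(5*pi/16)*cos(5*pi/16) - sin(5*pi/16)**2/4 - sqrt(1/2 - sqrt(2)/4)*sqrt(sqrt(2)/4 + 1/2)*cos(5*pi/16)**2 - cos(5*pi/16)**2/4 + sqrt(2)*sin(5*pi/16)*cos(5*pi/16)/2.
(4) The observable YIYX averages to 0.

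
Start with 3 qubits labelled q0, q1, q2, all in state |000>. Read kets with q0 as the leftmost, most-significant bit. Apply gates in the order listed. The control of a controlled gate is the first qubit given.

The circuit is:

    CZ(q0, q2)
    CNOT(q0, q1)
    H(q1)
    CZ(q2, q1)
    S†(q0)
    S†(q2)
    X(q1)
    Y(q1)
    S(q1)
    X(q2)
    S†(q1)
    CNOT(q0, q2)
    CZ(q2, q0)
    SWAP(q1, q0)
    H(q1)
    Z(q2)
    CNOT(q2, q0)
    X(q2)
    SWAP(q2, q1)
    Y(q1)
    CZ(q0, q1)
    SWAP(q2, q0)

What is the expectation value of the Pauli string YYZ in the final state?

The observable YYZ averages to 0.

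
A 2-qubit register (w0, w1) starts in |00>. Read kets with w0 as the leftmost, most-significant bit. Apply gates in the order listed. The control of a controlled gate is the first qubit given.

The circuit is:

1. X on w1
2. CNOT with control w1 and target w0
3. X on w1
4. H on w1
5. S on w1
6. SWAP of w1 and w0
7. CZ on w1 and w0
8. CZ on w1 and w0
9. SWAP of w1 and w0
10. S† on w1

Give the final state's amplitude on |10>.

The amplitude on |10> is sqrt(2)/2.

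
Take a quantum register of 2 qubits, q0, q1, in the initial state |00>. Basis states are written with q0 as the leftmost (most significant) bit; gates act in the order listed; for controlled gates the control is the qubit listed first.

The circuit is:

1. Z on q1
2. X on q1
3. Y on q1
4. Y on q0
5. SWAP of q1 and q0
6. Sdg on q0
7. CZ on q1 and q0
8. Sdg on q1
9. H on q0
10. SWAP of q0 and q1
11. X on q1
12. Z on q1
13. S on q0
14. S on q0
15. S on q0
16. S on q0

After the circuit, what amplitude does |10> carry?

|10> carries amplitude -sqrt(2)*I/2 in the final state. Key observation: gates 13-16 undo each other exactly, leaving only the rest of the circuit to track.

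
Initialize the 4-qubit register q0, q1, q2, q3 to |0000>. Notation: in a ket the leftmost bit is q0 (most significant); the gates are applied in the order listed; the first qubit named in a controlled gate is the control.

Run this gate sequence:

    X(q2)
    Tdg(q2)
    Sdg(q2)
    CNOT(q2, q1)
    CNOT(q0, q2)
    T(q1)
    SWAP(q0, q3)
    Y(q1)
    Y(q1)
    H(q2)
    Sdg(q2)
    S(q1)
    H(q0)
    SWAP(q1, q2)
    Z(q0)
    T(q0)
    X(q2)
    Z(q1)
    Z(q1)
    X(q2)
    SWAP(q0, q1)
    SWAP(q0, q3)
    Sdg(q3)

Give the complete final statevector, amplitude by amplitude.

The resulting statevector has amplitude 1/2 on |0010>, 1/2 on |0011>, -exp(I*pi/4)/2 on |0110>, -exp(I*pi/4)/2 on |0111>, and 0 on every other basis state. Key observation: the block from step 17 through step 20 cancels to the identity and can be dropped.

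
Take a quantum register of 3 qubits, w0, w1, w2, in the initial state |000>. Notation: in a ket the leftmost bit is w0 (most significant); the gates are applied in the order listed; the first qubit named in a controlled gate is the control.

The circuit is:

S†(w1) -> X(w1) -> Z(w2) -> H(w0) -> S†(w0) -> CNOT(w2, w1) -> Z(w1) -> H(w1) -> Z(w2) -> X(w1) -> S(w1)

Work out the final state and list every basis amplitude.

The resulting statevector has amplitude 1/2 on |000>, 0 on |001>, -I/2 on |010>, 0 on |011>, -I/2 on |100>, 0 on |101>, -1/2 on |110>, 0 on |111>.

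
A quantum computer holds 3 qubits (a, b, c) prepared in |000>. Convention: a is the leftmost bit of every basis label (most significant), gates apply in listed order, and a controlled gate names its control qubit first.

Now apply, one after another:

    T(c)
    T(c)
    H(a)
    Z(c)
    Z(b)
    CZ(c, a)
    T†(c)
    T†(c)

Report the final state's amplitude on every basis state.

After the circuit, the state carries amplitude sqrt(2)/2 on |000>, sqrt(2)/2 on |100>, and 0 on every other basis state.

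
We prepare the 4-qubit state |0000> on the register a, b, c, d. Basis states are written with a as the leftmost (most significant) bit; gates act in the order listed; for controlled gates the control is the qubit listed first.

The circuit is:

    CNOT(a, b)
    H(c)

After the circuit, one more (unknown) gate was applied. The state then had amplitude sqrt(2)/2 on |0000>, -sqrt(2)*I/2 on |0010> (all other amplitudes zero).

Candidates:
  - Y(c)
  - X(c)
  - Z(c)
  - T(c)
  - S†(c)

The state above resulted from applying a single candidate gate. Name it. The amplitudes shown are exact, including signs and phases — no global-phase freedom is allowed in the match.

The unique candidate consistent with the amplitudes is S†(c).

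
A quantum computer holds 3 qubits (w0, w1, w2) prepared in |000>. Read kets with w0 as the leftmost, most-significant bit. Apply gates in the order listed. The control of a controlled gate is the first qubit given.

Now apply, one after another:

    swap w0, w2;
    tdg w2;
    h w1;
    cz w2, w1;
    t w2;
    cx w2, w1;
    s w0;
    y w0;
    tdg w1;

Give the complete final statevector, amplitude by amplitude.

After the circuit, the state carries amplitude sqrt(2)*I/2 on |100>, sqrt(2)*exp(I*pi/4)/2 on |110>, and 0 on every other basis state.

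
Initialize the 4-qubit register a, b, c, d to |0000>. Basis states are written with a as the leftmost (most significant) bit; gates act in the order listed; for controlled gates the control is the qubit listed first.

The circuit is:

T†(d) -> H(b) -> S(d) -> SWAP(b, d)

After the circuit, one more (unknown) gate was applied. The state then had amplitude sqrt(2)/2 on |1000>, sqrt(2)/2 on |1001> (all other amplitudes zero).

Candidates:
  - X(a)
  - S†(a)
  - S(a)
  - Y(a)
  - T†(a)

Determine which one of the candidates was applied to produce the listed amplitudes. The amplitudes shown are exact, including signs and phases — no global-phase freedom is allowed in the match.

The applied gate was X(a).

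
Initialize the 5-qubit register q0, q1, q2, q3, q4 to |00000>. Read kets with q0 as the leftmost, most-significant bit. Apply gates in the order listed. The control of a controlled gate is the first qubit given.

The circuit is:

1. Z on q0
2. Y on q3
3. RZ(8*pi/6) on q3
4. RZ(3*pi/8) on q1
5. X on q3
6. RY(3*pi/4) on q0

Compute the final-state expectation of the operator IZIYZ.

In the final state, IZIYZ has expectation 0.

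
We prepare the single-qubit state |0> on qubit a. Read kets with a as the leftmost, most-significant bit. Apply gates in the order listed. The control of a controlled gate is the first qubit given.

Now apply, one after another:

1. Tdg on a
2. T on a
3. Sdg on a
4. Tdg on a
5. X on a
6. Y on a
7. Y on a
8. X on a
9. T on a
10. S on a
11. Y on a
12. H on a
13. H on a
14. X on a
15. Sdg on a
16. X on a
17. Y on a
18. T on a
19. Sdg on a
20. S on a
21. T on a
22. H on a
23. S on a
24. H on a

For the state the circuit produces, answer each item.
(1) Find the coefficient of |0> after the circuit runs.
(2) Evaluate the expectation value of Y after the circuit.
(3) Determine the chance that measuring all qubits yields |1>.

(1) |0> carries amplitude 1/2 + I/2 in the final state.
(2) The expectation value of Y is -1.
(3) Outcome |1> occurs with probability 1/2.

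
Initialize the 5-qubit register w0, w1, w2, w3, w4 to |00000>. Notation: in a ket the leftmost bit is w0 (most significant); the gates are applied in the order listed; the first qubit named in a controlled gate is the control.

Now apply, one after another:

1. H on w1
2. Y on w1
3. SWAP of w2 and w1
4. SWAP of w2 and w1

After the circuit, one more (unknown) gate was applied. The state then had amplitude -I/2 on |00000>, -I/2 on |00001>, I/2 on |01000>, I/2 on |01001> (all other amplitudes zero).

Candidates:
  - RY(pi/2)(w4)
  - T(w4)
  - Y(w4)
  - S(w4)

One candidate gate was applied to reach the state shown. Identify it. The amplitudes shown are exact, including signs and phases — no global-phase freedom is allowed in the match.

The unique candidate consistent with the amplitudes is RY(pi/2)(w4). Key observation: steps 3-4 multiply out to the identity, so the circuit reduces to the remaining gates.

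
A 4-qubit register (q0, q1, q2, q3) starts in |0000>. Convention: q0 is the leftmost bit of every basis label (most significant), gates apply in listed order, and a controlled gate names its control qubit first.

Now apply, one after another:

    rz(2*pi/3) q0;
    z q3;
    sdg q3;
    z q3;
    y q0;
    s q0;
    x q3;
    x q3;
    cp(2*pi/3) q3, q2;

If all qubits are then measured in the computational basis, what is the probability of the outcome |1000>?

The probability of measuring |1000> is 1. Key observation: steps 7-8 multiply out to the identity, so the circuit reduces to the remaining gates.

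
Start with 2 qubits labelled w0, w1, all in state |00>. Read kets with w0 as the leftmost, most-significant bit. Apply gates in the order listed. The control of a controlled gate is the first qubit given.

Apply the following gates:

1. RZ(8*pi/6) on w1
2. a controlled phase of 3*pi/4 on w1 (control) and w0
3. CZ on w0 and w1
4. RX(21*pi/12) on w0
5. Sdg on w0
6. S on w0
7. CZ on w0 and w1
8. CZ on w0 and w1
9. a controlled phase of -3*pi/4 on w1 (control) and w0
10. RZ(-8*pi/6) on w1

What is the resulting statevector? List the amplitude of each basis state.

The final amplitudes are -sqrt(sqrt(2) + 2)/2 on |00>, 0 on |01>, -I*sqrt(2 - sqrt(2))/2 on |10>, 0 on |11>.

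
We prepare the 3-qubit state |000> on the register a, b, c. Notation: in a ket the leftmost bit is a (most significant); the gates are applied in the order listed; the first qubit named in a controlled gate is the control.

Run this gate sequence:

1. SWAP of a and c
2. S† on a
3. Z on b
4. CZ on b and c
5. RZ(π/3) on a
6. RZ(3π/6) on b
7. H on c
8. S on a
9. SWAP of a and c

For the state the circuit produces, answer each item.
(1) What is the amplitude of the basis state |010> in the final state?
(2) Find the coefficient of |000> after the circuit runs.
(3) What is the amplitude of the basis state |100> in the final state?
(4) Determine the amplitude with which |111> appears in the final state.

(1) The final state's coefficient on |010> equals 0.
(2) The final state's coefficient on |000> equals -sqrt(2)*exp(7*I*pi/12)/2.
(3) The final state's coefficient on |100> equals -sqrt(2)*exp(7*I*pi/12)/2.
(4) |111> carries amplitude 0 in the final state.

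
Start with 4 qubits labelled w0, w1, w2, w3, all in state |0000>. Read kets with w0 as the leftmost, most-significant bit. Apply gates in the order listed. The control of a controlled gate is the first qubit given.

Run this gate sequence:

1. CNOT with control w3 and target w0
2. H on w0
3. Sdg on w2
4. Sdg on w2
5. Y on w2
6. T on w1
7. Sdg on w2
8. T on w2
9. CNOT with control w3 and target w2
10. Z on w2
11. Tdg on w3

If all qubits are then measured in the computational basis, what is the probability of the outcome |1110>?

Outcome |1110> occurs with probability 0.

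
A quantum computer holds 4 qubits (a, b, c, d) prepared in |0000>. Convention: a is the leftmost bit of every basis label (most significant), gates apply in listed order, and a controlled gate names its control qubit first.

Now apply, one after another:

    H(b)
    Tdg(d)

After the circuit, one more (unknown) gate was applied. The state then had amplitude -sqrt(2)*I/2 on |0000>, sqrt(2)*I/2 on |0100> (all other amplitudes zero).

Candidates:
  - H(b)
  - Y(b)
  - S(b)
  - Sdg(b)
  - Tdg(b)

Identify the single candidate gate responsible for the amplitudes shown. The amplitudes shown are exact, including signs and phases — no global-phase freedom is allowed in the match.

The unique candidate consistent with the amplitudes is Y(b).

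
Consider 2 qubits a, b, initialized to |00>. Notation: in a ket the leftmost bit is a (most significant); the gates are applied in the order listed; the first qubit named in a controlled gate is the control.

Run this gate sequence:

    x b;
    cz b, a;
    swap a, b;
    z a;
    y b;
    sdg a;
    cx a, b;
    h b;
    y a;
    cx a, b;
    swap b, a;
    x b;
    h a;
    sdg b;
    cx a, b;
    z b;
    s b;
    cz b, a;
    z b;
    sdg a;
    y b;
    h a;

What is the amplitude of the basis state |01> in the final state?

The amplitude on |01> is 0.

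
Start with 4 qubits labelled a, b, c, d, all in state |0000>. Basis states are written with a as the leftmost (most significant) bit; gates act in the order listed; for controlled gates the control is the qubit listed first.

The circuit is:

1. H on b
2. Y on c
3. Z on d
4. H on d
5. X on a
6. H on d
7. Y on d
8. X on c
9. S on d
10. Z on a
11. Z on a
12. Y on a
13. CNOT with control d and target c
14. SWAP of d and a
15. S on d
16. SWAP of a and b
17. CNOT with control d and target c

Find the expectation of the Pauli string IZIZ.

In the final state, IZIZ has expectation -1.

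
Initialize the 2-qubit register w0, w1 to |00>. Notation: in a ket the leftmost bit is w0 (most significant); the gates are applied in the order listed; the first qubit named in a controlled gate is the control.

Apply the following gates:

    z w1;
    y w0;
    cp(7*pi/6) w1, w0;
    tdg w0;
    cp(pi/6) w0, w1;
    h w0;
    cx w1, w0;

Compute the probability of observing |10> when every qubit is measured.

The probability of measuring |10> is 1/2.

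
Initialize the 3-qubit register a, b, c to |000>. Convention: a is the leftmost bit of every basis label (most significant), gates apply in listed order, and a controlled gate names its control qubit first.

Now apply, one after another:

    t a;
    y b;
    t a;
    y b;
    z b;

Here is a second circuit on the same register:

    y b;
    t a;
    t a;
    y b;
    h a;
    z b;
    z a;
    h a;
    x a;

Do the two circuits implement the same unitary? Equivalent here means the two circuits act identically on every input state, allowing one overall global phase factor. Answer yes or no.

Yes: on every input state the two circuits agree up to one overall phase factor.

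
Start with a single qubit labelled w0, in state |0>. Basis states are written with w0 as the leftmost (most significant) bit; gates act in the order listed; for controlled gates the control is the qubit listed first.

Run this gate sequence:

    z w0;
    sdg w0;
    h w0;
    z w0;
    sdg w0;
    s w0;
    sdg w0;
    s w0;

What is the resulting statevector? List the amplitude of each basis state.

After the circuit, the state carries amplitude sqrt(2)/2 on |0>, -sqrt(2)/2 on |1>. Key observation: gates 5-8 undo each other exactly, leaving only the rest of the circuit to track.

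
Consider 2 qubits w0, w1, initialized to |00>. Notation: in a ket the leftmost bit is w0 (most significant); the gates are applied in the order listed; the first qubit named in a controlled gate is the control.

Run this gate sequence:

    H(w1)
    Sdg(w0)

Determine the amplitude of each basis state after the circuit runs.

After the circuit, the state carries amplitude sqrt(2)/2 on |00>, sqrt(2)/2 on |01>, 0 on |10>, 0 on |11>.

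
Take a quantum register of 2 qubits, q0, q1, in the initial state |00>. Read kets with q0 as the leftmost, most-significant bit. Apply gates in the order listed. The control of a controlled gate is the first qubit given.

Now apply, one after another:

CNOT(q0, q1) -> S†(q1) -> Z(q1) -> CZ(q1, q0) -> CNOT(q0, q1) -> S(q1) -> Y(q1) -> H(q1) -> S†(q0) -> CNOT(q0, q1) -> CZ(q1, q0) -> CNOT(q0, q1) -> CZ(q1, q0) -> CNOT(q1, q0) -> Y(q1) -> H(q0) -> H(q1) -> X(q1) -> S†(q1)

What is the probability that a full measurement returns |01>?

Outcome |01> occurs with probability 1/2.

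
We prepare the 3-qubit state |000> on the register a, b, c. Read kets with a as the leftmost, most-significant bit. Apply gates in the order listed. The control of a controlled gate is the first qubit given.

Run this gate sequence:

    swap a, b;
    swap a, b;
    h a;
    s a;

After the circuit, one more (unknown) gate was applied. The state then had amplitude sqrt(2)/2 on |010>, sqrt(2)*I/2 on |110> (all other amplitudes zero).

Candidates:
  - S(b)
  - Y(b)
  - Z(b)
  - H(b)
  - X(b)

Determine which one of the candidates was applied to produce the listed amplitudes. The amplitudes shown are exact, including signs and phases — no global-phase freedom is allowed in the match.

The unique candidate consistent with the amplitudes is X(b). Key observation: gates 1-2 undo each other exactly, leaving only the rest of the circuit to track.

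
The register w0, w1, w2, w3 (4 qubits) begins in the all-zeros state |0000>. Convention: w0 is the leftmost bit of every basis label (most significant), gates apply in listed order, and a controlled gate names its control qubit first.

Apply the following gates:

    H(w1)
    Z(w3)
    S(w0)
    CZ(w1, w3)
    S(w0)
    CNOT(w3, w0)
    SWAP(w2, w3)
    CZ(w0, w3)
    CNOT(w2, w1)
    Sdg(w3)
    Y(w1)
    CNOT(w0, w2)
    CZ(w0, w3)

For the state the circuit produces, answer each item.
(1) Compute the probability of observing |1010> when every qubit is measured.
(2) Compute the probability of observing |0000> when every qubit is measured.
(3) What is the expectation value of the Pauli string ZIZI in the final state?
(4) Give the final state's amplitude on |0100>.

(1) The probability of measuring |1010> is 0.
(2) The probability of measuring |0000> is 1/2.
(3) In the final state, ZIZI has expectation 1.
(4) The final state's coefficient on |0100> equals sqrt(2)*I/2.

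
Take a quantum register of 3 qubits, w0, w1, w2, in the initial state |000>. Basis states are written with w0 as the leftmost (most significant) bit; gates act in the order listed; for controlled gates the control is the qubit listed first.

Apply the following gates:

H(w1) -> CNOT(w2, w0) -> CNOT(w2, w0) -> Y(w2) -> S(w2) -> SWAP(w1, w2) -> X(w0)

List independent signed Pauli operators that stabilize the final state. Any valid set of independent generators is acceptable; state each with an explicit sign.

One valid set of independent stabilizer generators is +IIX, -ZII, -IZI (any independent generating set of the same group is equally correct).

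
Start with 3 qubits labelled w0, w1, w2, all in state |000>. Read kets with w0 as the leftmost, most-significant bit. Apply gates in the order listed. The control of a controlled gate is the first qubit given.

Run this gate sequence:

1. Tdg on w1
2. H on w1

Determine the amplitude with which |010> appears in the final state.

The final state's coefficient on |010> equals sqrt(2)/2.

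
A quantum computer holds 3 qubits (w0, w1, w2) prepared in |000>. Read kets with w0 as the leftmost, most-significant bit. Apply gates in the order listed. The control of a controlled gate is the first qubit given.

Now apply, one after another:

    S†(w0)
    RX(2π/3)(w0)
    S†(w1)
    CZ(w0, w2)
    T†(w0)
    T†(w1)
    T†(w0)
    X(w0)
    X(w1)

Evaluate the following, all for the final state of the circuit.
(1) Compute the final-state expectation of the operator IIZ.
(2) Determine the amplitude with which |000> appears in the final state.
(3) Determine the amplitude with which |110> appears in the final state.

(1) The observable IIZ averages to 1.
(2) The amplitude on |000> is 0.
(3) |110> carries amplitude 1/2 in the final state.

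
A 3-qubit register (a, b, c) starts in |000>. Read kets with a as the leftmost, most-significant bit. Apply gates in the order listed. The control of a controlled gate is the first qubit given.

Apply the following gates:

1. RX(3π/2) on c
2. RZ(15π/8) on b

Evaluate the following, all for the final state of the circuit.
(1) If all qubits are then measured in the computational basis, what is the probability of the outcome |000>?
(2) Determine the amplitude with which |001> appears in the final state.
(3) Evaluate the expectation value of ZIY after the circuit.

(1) A full measurement returns |000> with probability 1/2.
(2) The final state's coefficient on |001> equals sqrt(2)*exp(9*I*pi/16)/2.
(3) In the final state, ZIY has expectation 1.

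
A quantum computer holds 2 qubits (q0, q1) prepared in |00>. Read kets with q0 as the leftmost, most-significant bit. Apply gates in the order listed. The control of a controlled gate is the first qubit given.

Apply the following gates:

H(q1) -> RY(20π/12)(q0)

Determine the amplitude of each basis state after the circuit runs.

The final amplitudes are -sqrt(6)/4 on |00>, -sqrt(6)/4 on |01>, sqrt(2)/4 on |10>, sqrt(2)/4 on |11>.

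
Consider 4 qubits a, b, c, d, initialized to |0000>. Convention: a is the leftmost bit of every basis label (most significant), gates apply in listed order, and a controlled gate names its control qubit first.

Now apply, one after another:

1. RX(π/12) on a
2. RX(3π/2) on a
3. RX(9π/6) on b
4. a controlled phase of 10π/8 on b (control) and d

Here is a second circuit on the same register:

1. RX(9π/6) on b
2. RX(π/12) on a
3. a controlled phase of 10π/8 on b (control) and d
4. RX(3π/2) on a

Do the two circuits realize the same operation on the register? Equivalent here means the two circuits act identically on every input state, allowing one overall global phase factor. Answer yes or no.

Yes, they are equivalent — the unitaries differ by at most a global phase.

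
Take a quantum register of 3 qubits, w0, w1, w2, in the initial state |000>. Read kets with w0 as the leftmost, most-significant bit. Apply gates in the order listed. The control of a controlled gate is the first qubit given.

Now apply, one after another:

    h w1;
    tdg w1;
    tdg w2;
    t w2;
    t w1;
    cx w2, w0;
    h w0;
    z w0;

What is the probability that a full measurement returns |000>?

The probability of measuring |000> is 1/4.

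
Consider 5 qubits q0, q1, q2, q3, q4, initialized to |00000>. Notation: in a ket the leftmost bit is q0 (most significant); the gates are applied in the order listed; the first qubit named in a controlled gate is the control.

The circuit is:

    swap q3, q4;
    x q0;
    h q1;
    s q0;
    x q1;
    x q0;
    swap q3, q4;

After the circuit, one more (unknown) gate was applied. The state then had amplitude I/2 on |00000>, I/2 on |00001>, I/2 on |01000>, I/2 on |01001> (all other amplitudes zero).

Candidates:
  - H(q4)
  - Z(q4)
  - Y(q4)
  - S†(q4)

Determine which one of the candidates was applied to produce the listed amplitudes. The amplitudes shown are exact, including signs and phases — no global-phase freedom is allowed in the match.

The unique candidate consistent with the amplitudes is H(q4).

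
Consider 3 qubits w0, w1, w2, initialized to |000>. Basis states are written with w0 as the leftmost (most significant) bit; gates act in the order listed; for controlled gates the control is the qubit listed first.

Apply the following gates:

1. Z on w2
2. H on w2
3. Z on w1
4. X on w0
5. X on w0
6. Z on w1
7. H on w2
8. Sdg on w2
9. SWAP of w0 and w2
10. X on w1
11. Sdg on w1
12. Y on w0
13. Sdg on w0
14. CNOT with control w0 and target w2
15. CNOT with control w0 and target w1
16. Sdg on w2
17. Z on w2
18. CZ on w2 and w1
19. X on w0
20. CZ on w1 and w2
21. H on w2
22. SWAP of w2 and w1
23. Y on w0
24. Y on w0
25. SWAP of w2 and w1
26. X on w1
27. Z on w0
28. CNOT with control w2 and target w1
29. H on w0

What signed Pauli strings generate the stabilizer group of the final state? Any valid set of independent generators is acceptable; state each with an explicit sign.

The final state is stabilized by the group generated by +XII, -IXX, -IZZ; other independent generating sets are equally valid. Key observation: gates 2-7 undo each other exactly, leaving only the rest of the circuit to track.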